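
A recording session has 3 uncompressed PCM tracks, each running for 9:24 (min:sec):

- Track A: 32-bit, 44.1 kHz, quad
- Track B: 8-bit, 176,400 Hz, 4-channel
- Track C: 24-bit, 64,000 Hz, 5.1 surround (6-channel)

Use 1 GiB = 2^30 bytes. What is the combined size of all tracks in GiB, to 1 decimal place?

1.3 GiB

9:24 (min:sec) = 564 s.
Track A: 44,100 × 564 × 4 × 4 = 397,958,400 bytes.
Track B: 176,400 × 564 × 1 × 4 = 397,958,400 bytes.
Track C: 64,000 × 564 × 3 × 6 = 649,728,000 bytes.
Total = 1,445,644,800 bytes = 1.3 GiB.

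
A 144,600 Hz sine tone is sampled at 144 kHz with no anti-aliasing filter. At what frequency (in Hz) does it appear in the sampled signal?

Nyquist = 144,000/2 = 72,000 Hz; 144,600 Hz exceeds it.
Alias = |144,600 − 1×144,000| = |144,600 − 144,000| = 600 Hz.

600 Hz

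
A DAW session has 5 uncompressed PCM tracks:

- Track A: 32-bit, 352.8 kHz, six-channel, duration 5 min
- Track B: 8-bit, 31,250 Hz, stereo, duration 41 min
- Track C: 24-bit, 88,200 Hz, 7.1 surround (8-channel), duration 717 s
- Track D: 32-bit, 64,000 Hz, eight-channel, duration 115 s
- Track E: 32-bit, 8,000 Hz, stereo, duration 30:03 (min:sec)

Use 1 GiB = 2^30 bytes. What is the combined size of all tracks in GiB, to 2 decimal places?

4.25 GiB

Track A: 5 min = 300 s; 352,800 × 300 × 4 × 6 = 2,540,160,000 bytes.
Track B: 41 min = 2,460 s; 31,250 × 2,460 × 1 × 2 = 153,750,000 bytes.
Track C: 88,200 × 717 × 3 × 8 = 1,517,745,600 bytes.
Track D: 64,000 × 115 × 4 × 8 = 235,520,000 bytes.
Track E: 30:03 (min:sec) = 1,803 s; 8,000 × 1,803 × 4 × 2 = 115,392,000 bytes.
Total = 4,562,567,600 bytes = 4.25 GiB.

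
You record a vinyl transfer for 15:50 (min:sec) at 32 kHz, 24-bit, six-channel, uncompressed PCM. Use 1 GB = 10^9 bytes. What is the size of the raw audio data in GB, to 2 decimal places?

Duration = 15:50 (min:sec) = 950 s.
Bytes = 32,000 samples/s × 950 s × 3 bytes/sample × 6 ch = 547,200,000 bytes.
547,200,000 / 1,000,000,000 = 0.55 GB.

0.55 GB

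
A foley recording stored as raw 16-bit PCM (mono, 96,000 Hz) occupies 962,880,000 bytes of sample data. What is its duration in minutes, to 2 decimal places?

83.58 minutes

Byte rate = 96,000 × 2 × 1 = 192,000 bytes/s.
Duration = 962,880,000 / 192,000 = 5,015 s.
5,015 s / 60 = 83.58 minutes.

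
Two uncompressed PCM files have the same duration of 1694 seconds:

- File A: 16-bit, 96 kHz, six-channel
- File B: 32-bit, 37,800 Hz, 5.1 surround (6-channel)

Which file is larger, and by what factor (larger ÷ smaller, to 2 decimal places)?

File A: 96,000 × 2 × 6 = 1,152,000 bytes/s.
File B: 37,800 × 4 × 6 = 907,200 bytes/s.
File A is larger; ratio = 1,951,488,000 / 1,536,796,800 = 1.27.

File A, by a factor of 1.27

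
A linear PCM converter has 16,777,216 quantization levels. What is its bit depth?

24 bits

log2(16,777,216) = 24.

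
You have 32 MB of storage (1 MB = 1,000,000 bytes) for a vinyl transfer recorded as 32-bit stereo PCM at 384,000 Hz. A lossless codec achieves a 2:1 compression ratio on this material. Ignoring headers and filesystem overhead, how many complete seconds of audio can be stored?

Uncompressed byte rate = 384,000 × 4 × 2 = 3,072,000 bytes/s.
After 2:1 compression, effective rate ≈ 1536000 bytes/s.
Capacity = 32 × 1,000,000 = 32,000,000 bytes.
32,000,000 / effective rate ≈ 20.83 s → 20 seconds.

20 seconds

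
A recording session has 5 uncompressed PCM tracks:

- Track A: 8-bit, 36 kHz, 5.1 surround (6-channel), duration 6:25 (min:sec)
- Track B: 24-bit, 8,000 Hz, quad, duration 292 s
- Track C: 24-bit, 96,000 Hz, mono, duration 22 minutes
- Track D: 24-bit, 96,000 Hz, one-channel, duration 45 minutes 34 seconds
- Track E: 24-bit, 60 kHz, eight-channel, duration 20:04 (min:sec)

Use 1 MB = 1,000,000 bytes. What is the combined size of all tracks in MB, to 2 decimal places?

Track A: 6:25 (min:sec) = 385 s; 36,000 × 385 × 1 × 6 = 83,160,000 bytes.
Track B: 8,000 × 292 × 3 × 4 = 28,032,000 bytes.
Track C: 22 minutes = 1,320 s; 96,000 × 1,320 × 3 × 1 = 380,160,000 bytes.
Track D: 45 minutes 34 seconds = 2,734 s; 96,000 × 2,734 × 3 × 1 = 787,392,000 bytes.
Track E: 20:04 (min:sec) = 1,204 s; 60,000 × 1,204 × 3 × 8 = 1,733,760,000 bytes.
Total = 3,012,504,000 bytes = 3012.50 MB.

3012.50 MB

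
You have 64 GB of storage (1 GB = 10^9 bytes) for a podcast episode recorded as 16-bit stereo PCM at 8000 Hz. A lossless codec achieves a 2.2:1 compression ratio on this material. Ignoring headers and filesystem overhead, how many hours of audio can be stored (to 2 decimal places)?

Uncompressed byte rate = 8,000 × 2 × 2 = 32,000 bytes/s.
After 2.2:1 compression, effective rate ≈ 14545.45 bytes/s.
Capacity = 64 × 1,000,000,000 = 64,000,000,000 bytes.
64,000,000,000 / effective rate ≈ 4400000 s → 1222.22 hours.

1222.22 hours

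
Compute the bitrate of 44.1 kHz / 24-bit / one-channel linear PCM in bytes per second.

132,300 bytes/s

Bit rate = 44,100 × 24 × 1 = 1,058,400 bits/s.
1,058,400 / 8 = 132,300 bytes/s.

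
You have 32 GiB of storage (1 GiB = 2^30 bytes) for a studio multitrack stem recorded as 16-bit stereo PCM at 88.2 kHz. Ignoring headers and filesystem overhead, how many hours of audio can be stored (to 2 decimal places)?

27.05 hours

Uncompressed byte rate = 88,200 × 2 × 2 = 352,800 bytes/s.
Capacity = 32 × 1,073,741,824 = 34,359,738,368 bytes.
34,359,738,368 / 352,800 ≈ 97391.55 s → 27.05 hours.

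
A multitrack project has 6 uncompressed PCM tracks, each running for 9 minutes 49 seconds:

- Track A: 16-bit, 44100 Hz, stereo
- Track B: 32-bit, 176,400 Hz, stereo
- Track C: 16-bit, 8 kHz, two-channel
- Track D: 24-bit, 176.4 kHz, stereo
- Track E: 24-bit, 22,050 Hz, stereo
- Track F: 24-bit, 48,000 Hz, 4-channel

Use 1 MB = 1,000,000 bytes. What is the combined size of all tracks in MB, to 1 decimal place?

9 minutes 49 seconds = 589 s.
Track A: 44,100 × 589 × 2 × 2 = 103,899,600 bytes.
Track B: 176,400 × 589 × 4 × 2 = 831,196,800 bytes.
Track C: 8,000 × 589 × 2 × 2 = 18,848,000 bytes.
Track D: 176,400 × 589 × 3 × 2 = 623,397,600 bytes.
Track E: 22,050 × 589 × 3 × 2 = 77,924,700 bytes.
Track F: 48,000 × 589 × 3 × 4 = 339,264,000 bytes.
Total = 1,994,530,700 bytes = 1994.5 MB.

1994.5 MB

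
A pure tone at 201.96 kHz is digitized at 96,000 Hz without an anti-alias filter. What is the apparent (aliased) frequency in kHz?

Nyquist = 96,000/2 = 48,000 Hz; 201,960 Hz exceeds it.
Alias = |201,960 − 2×96,000| = |201,960 − 192,000| = 9,960 Hz = 9.96 kHz.

9.96 kHz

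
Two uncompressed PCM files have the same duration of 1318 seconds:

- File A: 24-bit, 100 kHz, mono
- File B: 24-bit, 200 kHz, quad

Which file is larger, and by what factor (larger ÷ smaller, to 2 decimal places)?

File A: 100,000 × 3 × 1 = 300,000 bytes/s.
File B: 200,000 × 3 × 4 = 2,400,000 bytes/s.
File B is larger; ratio = 3,163,200,000 / 395,400,000 = 8.00.

File B, by a factor of 8.00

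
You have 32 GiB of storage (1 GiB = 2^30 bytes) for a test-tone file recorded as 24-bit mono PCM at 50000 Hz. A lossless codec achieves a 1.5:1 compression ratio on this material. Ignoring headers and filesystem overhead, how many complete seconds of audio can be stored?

Uncompressed byte rate = 50,000 × 3 × 1 = 150,000 bytes/s.
After 1.5:1 compression, effective rate ≈ 100000 bytes/s.
Capacity = 32 × 1,073,741,824 = 34,359,738,368 bytes.
34,359,738,368 / effective rate ≈ 343597.38 s → 343,597 seconds.

343,597 seconds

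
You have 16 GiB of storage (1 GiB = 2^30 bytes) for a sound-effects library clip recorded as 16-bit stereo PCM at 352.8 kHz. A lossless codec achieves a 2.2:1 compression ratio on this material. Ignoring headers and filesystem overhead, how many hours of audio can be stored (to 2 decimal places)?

7.44 hours

Uncompressed byte rate = 352,800 × 2 × 2 = 1,411,200 bytes/s.
After 2.2:1 compression, effective rate ≈ 641454.55 bytes/s.
Capacity = 16 × 1,073,741,824 = 17,179,869,184 bytes.
17,179,869,184 / effective rate ≈ 26782.68 s → 7.44 hours.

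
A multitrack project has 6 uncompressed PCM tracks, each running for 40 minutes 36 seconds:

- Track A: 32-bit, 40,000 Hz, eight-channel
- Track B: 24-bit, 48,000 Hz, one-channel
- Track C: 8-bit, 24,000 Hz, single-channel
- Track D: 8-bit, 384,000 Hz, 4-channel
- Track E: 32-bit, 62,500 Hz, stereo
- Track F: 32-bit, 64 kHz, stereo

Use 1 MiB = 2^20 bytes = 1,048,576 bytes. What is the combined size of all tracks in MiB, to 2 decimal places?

40 minutes 36 seconds = 2,436 s.
Track A: 40,000 × 2,436 × 4 × 8 = 3,118,080,000 bytes.
Track B: 48,000 × 2,436 × 3 × 1 = 350,784,000 bytes.
Track C: 24,000 × 2,436 × 1 × 1 = 58,464,000 bytes.
Track D: 384,000 × 2,436 × 1 × 4 = 3,741,696,000 bytes.
Track E: 62,500 × 2,436 × 4 × 2 = 1,218,000,000 bytes.
Track F: 64,000 × 2,436 × 4 × 2 = 1,247,232,000 bytes.
Total = 9,734,256,000 bytes = 9283.31 MiB.

9283.31 MiB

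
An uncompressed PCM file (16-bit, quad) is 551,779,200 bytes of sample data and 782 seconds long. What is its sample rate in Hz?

88,200 Hz

Bytes = sample_rate × seconds × bytes_per_sample × channels.
sample_rate = 551,779,200 / (782 × 2 × 4) = 551,779,200 / 6,256 = 88,200 Hz.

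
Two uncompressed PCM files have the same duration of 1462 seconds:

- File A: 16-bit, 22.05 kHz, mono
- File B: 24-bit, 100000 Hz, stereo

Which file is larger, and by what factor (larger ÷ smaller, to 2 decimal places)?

File B, by a factor of 13.61

File A: 22,050 × 2 × 1 = 44,100 bytes/s.
File B: 100,000 × 3 × 2 = 600,000 bytes/s.
File B is larger; ratio = 877,200,000 / 64,474,200 = 13.61.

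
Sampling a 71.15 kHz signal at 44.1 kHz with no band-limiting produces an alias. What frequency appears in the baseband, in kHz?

Nyquist = 44,100/2 = 22,050 Hz; 71,150 Hz exceeds it.
Alias = |71,150 − 2×44,100| = |71,150 − 88,200| = 17,050 Hz = 17.05 kHz.

17.05 kHz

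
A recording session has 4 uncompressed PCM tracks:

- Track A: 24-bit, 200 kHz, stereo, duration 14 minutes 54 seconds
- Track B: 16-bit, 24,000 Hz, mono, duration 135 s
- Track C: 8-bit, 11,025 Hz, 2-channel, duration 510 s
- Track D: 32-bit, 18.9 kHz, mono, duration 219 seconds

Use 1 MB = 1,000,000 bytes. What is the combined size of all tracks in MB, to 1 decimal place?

Track A: 14 minutes 54 seconds = 894 s; 200,000 × 894 × 3 × 2 = 1,072,800,000 bytes.
Track B: 24,000 × 135 × 2 × 1 = 6,480,000 bytes.
Track C: 11,025 × 510 × 1 × 2 = 11,245,500 bytes.
Track D: 18,900 × 219 × 4 × 1 = 16,556,400 bytes.
Total = 1,107,081,900 bytes = 1107.1 MB.

1107.1 MB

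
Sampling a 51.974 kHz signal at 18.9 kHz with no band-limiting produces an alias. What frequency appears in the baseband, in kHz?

Nyquist = 18,900/2 = 9,450 Hz; 51,974 Hz exceeds it.
Alias = |51,974 − 3×18,900| = |51,974 − 56,700| = 4,726 Hz = 4.726 kHz.

4.726 kHz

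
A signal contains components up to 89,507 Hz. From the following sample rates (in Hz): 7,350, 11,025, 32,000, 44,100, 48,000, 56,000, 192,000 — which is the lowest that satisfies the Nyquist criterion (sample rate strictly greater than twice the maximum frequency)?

192,000 Hz

Need sample rate > 2 × 89,507 = 179,014 Hz.
Lowest listed rate above 179,014 Hz is 192,000 Hz.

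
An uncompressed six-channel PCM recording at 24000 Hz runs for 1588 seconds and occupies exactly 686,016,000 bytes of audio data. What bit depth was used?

Bytes per sample = 686,016,000 / (24,000 × 1,588 × 6) = 686,016,000 / 228,672,000 = 3.
Bit depth = 3 × 8 = 24 bits.

24 bits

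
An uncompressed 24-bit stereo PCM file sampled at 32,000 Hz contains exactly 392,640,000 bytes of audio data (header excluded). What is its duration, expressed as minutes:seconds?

34:05

Byte rate = 32,000 × 3 × 2 = 192,000 bytes/s.
Duration = 392,640,000 / 192,000 = 2,045 s.
2,045 s = 34:05.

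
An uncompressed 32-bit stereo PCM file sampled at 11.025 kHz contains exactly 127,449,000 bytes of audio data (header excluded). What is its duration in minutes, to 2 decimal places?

Byte rate = 11,025 × 4 × 2 = 88,200 bytes/s.
Duration = 127,449,000 / 88,200 = 1,445 s.
1,445 s / 60 = 24.08 minutes.

24.08 minutes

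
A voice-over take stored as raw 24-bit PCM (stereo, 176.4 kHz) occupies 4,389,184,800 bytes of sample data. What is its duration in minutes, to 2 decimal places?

Byte rate = 176,400 × 3 × 2 = 1,058,400 bytes/s.
Duration = 4,389,184,800 / 1,058,400 = 4,147 s.
4,147 s / 60 = 69.12 minutes.

69.12 minutes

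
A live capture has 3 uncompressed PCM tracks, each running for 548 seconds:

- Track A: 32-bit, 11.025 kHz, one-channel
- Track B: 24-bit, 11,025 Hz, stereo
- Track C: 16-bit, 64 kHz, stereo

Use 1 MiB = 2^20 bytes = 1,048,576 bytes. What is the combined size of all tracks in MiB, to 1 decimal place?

191.4 MiB

Track A: 11,025 × 548 × 4 × 1 = 24,166,800 bytes.
Track B: 11,025 × 548 × 3 × 2 = 36,250,200 bytes.
Track C: 64,000 × 548 × 2 × 2 = 140,288,000 bytes.
Total = 200,705,000 bytes = 191.4 MiB.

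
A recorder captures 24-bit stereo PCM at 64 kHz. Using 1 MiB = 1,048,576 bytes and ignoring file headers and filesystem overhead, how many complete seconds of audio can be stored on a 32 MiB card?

Uncompressed byte rate = 64,000 × 3 × 2 = 384,000 bytes/s.
Capacity = 32 × 1,048,576 = 33,554,432 bytes.
33,554,432 / 384,000 ≈ 87.38 s → 87 seconds.

87 seconds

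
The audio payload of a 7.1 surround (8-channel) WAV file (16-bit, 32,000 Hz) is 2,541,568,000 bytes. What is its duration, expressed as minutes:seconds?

Byte rate = 32,000 × 2 × 8 = 512,000 bytes/s.
Duration = 2,541,568,000 / 512,000 = 4,964 s.
4,964 s = 82:44.

82:44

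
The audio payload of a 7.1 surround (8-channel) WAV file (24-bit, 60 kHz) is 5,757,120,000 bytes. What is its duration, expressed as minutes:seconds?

Byte rate = 60,000 × 3 × 8 = 1,440,000 bytes/s.
Duration = 5,757,120,000 / 1,440,000 = 3,998 s.
3,998 s = 66:38.

66:38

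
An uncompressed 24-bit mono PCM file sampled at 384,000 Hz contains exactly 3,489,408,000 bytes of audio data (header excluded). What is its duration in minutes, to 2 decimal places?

Byte rate = 384,000 × 3 × 1 = 1,152,000 bytes/s.
Duration = 3,489,408,000 / 1,152,000 = 3,029 s.
3,029 s / 60 = 50.48 minutes.

50.48 minutes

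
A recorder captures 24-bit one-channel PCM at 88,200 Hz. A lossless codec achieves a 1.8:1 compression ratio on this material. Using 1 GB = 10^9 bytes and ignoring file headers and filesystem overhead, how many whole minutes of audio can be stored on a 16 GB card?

1,814 minutes

Uncompressed byte rate = 88,200 × 3 × 1 = 264,600 bytes/s.
After 1.8:1 compression, effective rate ≈ 147000 bytes/s.
Capacity = 16 × 1,000,000,000 = 16,000,000,000 bytes.
16,000,000,000 / effective rate ≈ 108843.54 s → 1,814 minutes.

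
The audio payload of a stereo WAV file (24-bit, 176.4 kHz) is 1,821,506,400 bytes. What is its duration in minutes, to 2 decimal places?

Byte rate = 176,400 × 3 × 2 = 1,058,400 bytes/s.
Duration = 1,821,506,400 / 1,058,400 = 1,721 s.
1,721 s / 60 = 28.68 minutes.

28.68 minutes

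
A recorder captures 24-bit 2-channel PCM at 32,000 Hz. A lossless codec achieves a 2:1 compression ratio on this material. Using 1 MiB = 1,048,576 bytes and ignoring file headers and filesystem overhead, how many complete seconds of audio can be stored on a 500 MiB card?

Uncompressed byte rate = 32,000 × 3 × 2 = 192,000 bytes/s.
After 2:1 compression, effective rate ≈ 96000 bytes/s.
Capacity = 500 × 1,048,576 = 524,288,000 bytes.
524,288,000 / effective rate ≈ 5461.33 s → 5,461 seconds.

5,461 seconds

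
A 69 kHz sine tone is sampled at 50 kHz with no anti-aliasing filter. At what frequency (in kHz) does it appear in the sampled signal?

19 kHz

Nyquist = 50,000/2 = 25,000 Hz; 69,000 Hz exceeds it.
Alias = |69,000 − 1×50,000| = |69,000 − 50,000| = 19,000 Hz = 19 kHz.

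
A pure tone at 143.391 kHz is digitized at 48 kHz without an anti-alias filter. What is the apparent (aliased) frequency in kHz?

0.609 kHz

Nyquist = 48,000/2 = 24,000 Hz; 143,391 Hz exceeds it.
Alias = |143,391 − 3×48,000| = |143,391 − 144,000| = 609 Hz = 0.609 kHz.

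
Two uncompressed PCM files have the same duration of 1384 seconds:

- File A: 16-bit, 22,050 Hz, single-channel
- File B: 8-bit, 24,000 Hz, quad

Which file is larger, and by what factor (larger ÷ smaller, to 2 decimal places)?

File B, by a factor of 2.18

File A: 22,050 × 2 × 1 = 44,100 bytes/s.
File B: 24,000 × 1 × 4 = 96,000 bytes/s.
File B is larger; ratio = 132,864,000 / 61,034,400 = 2.18.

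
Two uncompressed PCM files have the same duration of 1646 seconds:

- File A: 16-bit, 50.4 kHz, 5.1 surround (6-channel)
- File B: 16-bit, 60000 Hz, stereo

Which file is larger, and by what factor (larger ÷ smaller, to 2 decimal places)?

File A, by a factor of 2.52

File A: 50,400 × 2 × 6 = 604,800 bytes/s.
File B: 60,000 × 2 × 2 = 240,000 bytes/s.
File A is larger; ratio = 995,500,800 / 395,040,000 = 2.52.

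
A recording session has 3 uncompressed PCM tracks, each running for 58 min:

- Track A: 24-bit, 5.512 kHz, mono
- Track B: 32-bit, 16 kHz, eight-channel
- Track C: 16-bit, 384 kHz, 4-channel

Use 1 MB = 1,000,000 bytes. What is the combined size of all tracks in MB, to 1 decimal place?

12529.9 MB

58 min = 3,480 s.
Track A: 5,512 × 3,480 × 3 × 1 = 57,545,280 bytes.
Track B: 16,000 × 3,480 × 4 × 8 = 1,781,760,000 bytes.
Track C: 384,000 × 3,480 × 2 × 4 = 10,690,560,000 bytes.
Total = 12,529,865,280 bytes = 12529.9 MB.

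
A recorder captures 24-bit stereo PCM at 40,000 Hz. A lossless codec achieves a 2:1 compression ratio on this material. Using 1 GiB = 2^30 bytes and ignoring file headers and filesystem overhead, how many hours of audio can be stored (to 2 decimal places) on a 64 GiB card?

Uncompressed byte rate = 40,000 × 3 × 2 = 240,000 bytes/s.
After 2:1 compression, effective rate ≈ 120000 bytes/s.
Capacity = 64 × 1,073,741,824 = 68,719,476,736 bytes.
68,719,476,736 / effective rate ≈ 572662.31 s → 159.07 hours.

159.07 hours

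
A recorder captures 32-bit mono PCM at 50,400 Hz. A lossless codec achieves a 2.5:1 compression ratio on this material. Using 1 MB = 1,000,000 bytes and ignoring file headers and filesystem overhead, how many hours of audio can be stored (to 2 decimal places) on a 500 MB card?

1.72 hours

Uncompressed byte rate = 50,400 × 4 × 1 = 201,600 bytes/s.
After 2.5:1 compression, effective rate ≈ 80640 bytes/s.
Capacity = 500 × 1,000,000 = 500,000,000 bytes.
500,000,000 / effective rate ≈ 6200.4 s → 1.72 hours.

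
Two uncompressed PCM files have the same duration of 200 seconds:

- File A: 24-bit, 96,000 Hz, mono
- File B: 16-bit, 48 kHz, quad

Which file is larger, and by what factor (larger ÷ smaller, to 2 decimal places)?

File A: 96,000 × 3 × 1 = 288,000 bytes/s.
File B: 48,000 × 2 × 4 = 384,000 bytes/s.
File B is larger; ratio = 76,800,000 / 57,600,000 = 1.33.

File B, by a factor of 1.33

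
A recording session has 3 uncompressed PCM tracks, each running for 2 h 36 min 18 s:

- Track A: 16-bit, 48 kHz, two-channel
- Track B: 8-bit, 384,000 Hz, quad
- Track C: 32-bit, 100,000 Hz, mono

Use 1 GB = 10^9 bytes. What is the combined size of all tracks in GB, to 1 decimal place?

20.0 GB

2 h 36 min 18 s = 9,378 s.
Track A: 48,000 × 9,378 × 2 × 2 = 1,800,576,000 bytes.
Track B: 384,000 × 9,378 × 1 × 4 = 14,404,608,000 bytes.
Track C: 100,000 × 9,378 × 4 × 1 = 3,751,200,000 bytes.
Total = 19,956,384,000 bytes = 20.0 GB.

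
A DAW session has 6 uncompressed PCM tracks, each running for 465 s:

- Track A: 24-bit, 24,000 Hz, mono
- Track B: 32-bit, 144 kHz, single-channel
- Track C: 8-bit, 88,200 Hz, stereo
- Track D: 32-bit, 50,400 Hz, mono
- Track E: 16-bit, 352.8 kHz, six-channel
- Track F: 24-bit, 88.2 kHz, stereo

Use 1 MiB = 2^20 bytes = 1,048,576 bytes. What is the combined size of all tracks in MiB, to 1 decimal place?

2567.1 MiB

Track A: 24,000 × 465 × 3 × 1 = 33,480,000 bytes.
Track B: 144,000 × 465 × 4 × 1 = 267,840,000 bytes.
Track C: 88,200 × 465 × 1 × 2 = 82,026,000 bytes.
Track D: 50,400 × 465 × 4 × 1 = 93,744,000 bytes.
Track E: 352,800 × 465 × 2 × 6 = 1,968,624,000 bytes.
Track F: 88,200 × 465 × 3 × 2 = 246,078,000 bytes.
Total = 2,691,792,000 bytes = 2567.1 MiB.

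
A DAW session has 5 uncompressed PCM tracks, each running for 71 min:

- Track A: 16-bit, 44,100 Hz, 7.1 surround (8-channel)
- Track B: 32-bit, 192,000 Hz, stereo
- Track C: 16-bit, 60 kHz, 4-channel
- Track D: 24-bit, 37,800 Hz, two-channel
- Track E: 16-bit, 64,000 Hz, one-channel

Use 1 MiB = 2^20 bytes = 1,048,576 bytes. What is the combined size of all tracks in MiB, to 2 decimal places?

71 min = 4,260 s.
Track A: 44,100 × 4,260 × 2 × 8 = 3,005,856,000 bytes.
Track B: 192,000 × 4,260 × 4 × 2 = 6,543,360,000 bytes.
Track C: 60,000 × 4,260 × 2 × 4 = 2,044,800,000 bytes.
Track D: 37,800 × 4,260 × 3 × 2 = 966,168,000 bytes.
Track E: 64,000 × 4,260 × 2 × 1 = 545,280,000 bytes.
Total = 13,105,464,000 bytes = 12498.34 MiB.

12498.34 MiB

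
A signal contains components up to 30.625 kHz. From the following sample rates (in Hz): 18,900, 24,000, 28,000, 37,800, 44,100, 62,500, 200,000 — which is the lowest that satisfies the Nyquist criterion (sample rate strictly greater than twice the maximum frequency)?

Need sample rate > 2 × 30,625 = 61,250 Hz.
Lowest listed rate above 61,250 Hz is 62,500 Hz.

62,500 Hz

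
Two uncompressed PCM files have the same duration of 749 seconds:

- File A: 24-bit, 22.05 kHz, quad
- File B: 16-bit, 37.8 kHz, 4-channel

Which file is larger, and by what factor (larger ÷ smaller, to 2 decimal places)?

File B, by a factor of 1.14

File A: 22,050 × 3 × 4 = 264,600 bytes/s.
File B: 37,800 × 2 × 4 = 302,400 bytes/s.
File B is larger; ratio = 226,497,600 / 198,185,400 = 1.14.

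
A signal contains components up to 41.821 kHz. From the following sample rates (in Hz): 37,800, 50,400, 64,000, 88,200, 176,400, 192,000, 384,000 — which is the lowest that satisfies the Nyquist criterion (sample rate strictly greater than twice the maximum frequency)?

Need sample rate > 2 × 41,821 = 83,642 Hz.
Lowest listed rate above 83,642 Hz is 88,200 Hz.

88,200 Hz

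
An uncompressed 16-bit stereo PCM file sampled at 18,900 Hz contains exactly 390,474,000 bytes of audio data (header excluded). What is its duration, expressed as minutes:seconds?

86:05

Byte rate = 18,900 × 2 × 2 = 75,600 bytes/s.
Duration = 390,474,000 / 75,600 = 5,165 s.
5,165 s = 86:05.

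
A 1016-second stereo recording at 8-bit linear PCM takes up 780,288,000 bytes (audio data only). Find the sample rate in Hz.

384,000 Hz

Bytes = sample_rate × seconds × bytes_per_sample × channels.
sample_rate = 780,288,000 / (1,016 × 1 × 2) = 780,288,000 / 2,032 = 384,000 Hz.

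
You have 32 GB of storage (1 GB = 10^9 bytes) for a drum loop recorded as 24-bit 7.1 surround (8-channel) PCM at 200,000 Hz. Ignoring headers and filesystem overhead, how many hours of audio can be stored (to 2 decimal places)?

1.85 hours

Uncompressed byte rate = 200,000 × 3 × 8 = 4,800,000 bytes/s.
Capacity = 32 × 1,000,000,000 = 32,000,000,000 bytes.
32,000,000,000 / 4,800,000 ≈ 6666.67 s → 1.85 hours.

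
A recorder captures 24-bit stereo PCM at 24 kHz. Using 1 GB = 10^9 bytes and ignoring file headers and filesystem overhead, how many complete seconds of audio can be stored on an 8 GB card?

Uncompressed byte rate = 24,000 × 3 × 2 = 144,000 bytes/s.
Capacity = 8 × 1,000,000,000 = 8,000,000,000 bytes.
8,000,000,000 / 144,000 ≈ 55555.56 s → 55,555 seconds.

55,555 seconds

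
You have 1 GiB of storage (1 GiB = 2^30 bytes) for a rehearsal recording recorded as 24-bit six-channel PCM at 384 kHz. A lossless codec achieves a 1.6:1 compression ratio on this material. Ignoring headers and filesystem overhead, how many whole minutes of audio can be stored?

4 minutes

Uncompressed byte rate = 384,000 × 3 × 6 = 6,912,000 bytes/s.
After 1.6:1 compression, effective rate ≈ 4320000 bytes/s.
Capacity = 1 × 1,073,741,824 = 1,073,741,824 bytes.
1,073,741,824 / effective rate ≈ 248.55 s → 4 minutes.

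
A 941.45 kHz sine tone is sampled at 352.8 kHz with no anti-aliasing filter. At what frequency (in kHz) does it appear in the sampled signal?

116.95 kHz

Nyquist = 352,800/2 = 176,400 Hz; 941,450 Hz exceeds it.
Alias = |941,450 − 3×352,800| = |941,450 − 1,058,400| = 116,950 Hz = 116.95 kHz.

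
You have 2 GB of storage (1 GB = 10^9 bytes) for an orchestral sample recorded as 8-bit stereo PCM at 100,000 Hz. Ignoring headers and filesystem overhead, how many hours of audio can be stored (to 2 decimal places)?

2.78 hours

Uncompressed byte rate = 100,000 × 1 × 2 = 200,000 bytes/s.
Capacity = 2 × 1,000,000,000 = 2,000,000,000 bytes.
2,000,000,000 / 200,000 ≈ 10000 s → 2.78 hours.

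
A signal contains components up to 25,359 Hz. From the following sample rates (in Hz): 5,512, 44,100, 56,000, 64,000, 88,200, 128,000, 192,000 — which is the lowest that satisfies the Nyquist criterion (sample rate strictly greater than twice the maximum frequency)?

Need sample rate > 2 × 25,359 = 50,718 Hz.
Lowest listed rate above 50,718 Hz is 56,000 Hz.

56,000 Hz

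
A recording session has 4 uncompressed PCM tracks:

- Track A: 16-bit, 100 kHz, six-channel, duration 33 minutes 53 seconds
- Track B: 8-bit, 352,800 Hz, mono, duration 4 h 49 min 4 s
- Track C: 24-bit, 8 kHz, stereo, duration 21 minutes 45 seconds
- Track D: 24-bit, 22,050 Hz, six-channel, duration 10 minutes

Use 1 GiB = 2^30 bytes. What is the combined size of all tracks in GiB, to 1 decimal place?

Track A: 33 minutes 53 seconds = 2,033 s; 100,000 × 2,033 × 2 × 6 = 2,439,600,000 bytes.
Track B: 4 h 49 min 4 s = 17,344 s; 352,800 × 17,344 × 1 × 1 = 6,118,963,200 bytes.
Track C: 21 minutes 45 seconds = 1,305 s; 8,000 × 1,305 × 3 × 2 = 62,640,000 bytes.
Track D: 10 minutes = 600 s; 22,050 × 600 × 3 × 6 = 238,140,000 bytes.
Total = 8,859,343,200 bytes = 8.3 GiB.

8.3 GiB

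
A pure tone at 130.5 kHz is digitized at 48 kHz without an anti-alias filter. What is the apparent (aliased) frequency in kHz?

13.5 kHz

Nyquist = 48,000/2 = 24,000 Hz; 130,500 Hz exceeds it.
Alias = |130,500 − 3×48,000| = |130,500 − 144,000| = 13,500 Hz = 13.5 kHz.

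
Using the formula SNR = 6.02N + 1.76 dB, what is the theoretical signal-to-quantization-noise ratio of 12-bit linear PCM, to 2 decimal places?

74.00 dB

6.02 × 12 + 1.76 = 74.00 dB.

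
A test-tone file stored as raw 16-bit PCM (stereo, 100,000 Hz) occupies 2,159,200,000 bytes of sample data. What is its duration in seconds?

5,398 seconds

Byte rate = 100,000 × 2 × 2 = 400,000 bytes/s.
Duration = 2,159,200,000 / 400,000 = 5,398 s.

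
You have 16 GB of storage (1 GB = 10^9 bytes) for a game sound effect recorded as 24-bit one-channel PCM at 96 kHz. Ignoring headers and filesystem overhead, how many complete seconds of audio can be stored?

Uncompressed byte rate = 96,000 × 3 × 1 = 288,000 bytes/s.
Capacity = 16 × 1,000,000,000 = 16,000,000,000 bytes.
16,000,000,000 / 288,000 ≈ 55555.56 s → 55,555 seconds.

55,555 seconds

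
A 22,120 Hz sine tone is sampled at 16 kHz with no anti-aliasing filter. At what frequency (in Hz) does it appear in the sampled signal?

6,120 Hz

Nyquist = 16,000/2 = 8,000 Hz; 22,120 Hz exceeds it.
Alias = |22,120 − 1×16,000| = |22,120 − 16,000| = 6,120 Hz.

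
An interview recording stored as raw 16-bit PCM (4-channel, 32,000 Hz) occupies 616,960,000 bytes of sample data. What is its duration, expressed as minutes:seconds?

Byte rate = 32,000 × 2 × 4 = 256,000 bytes/s.
Duration = 616,960,000 / 256,000 = 2,410 s.
2,410 s = 40:10.

40:10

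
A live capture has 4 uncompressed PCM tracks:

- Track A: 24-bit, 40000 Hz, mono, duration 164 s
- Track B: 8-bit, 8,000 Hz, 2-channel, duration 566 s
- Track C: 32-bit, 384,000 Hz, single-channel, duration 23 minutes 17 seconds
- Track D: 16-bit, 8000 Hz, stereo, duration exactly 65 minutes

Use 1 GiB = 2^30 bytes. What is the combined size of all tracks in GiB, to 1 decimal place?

2.1 GiB

Track A: 40,000 × 164 × 3 × 1 = 19,680,000 bytes.
Track B: 8,000 × 566 × 1 × 2 = 9,056,000 bytes.
Track C: 23 minutes 17 seconds = 1,397 s; 384,000 × 1,397 × 4 × 1 = 2,145,792,000 bytes.
Track D: exactly 65 minutes = 3,900 s; 8,000 × 3,900 × 2 × 2 = 124,800,000 bytes.
Total = 2,299,328,000 bytes = 2.1 GiB.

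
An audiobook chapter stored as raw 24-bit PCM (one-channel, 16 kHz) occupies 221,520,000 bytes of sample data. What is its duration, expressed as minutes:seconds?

76:55

Byte rate = 16,000 × 3 × 1 = 48,000 bytes/s.
Duration = 221,520,000 / 48,000 = 4,615 s.
4,615 s = 76:55.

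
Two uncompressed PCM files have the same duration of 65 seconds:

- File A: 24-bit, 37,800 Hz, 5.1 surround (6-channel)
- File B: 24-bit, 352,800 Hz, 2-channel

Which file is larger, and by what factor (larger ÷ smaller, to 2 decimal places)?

File A: 37,800 × 3 × 6 = 680,400 bytes/s.
File B: 352,800 × 3 × 2 = 2,116,800 bytes/s.
File B is larger; ratio = 137,592,000 / 44,226,000 = 3.11.

File B, by a factor of 3.11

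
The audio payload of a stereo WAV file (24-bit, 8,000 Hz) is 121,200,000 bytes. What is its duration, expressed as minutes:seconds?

42:05

Byte rate = 8,000 × 3 × 2 = 48,000 bytes/s.
Duration = 121,200,000 / 48,000 = 2,525 s.
2,525 s = 42:05.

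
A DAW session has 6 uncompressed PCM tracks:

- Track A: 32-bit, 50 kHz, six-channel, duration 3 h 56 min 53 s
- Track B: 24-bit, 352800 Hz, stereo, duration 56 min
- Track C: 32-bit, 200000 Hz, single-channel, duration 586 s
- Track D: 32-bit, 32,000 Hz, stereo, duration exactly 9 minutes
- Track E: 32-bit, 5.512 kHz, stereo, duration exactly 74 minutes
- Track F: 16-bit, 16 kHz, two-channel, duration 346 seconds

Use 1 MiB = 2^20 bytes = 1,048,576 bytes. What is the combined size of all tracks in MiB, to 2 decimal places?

Track A: 3 h 56 min 53 s = 14,213 s; 50,000 × 14,213 × 4 × 6 = 17,055,600,000 bytes.
Track B: 56 min = 3,360 s; 352,800 × 3,360 × 3 × 2 = 7,112,448,000 bytes.
Track C: 200,000 × 586 × 4 × 1 = 468,800,000 bytes.
Track D: exactly 9 minutes = 540 s; 32,000 × 540 × 4 × 2 = 138,240,000 bytes.
Track E: exactly 74 minutes = 4,440 s; 5,512 × 4,440 × 4 × 2 = 195,786,240 bytes.
Track F: 16,000 × 346 × 2 × 2 = 22,144,000 bytes.
Total = 24,993,018,240 bytes = 23835.20 MiB.

23835.20 MiB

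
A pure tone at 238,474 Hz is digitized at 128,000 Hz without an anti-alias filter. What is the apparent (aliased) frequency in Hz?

Nyquist = 128,000/2 = 64,000 Hz; 238,474 Hz exceeds it.
Alias = |238,474 − 2×128,000| = |238,474 − 256,000| = 17,526 Hz.

17,526 Hz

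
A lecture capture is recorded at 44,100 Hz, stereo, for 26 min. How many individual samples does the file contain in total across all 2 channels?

26 min = 1,560 s.
44,100 × 1,560 s × 2 ch = 137,592,000 samples.

137,592,000 samples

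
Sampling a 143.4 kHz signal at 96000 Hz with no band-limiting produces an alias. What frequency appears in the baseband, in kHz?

47.4 kHz

Nyquist = 96,000/2 = 48,000 Hz; 143,400 Hz exceeds it.
Alias = |143,400 − 1×96,000| = |143,400 − 96,000| = 47,400 Hz = 47.4 kHz.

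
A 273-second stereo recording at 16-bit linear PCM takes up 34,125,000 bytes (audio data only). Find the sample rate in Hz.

31,250 Hz

Bytes = sample_rate × seconds × bytes_per_sample × channels.
sample_rate = 34,125,000 / (273 × 2 × 2) = 34,125,000 / 1,092 = 31,250 Hz.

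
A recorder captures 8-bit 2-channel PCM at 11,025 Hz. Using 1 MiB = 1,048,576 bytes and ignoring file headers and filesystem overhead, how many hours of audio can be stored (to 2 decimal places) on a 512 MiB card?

Uncompressed byte rate = 11,025 × 1 × 2 = 22,050 bytes/s.
Capacity = 512 × 1,048,576 = 536,870,912 bytes.
536,870,912 / 22,050 ≈ 24347.89 s → 6.76 hours.

6.76 hours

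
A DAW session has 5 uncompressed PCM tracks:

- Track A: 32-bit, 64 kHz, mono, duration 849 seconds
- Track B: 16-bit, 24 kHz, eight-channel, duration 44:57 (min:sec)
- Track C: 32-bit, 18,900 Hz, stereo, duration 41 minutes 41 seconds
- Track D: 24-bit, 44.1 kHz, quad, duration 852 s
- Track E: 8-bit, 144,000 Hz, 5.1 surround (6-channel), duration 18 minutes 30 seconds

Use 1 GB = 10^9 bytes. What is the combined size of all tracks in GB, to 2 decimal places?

Track A: 64,000 × 849 × 4 × 1 = 217,344,000 bytes.
Track B: 44:57 (min:sec) = 2,697 s; 24,000 × 2,697 × 2 × 8 = 1,035,648,000 bytes.
Track C: 41 minutes 41 seconds = 2,501 s; 18,900 × 2,501 × 4 × 2 = 378,151,200 bytes.
Track D: 44,100 × 852 × 3 × 4 = 450,878,400 bytes.
Track E: 18 minutes 30 seconds = 1,110 s; 144,000 × 1,110 × 1 × 6 = 959,040,000 bytes.
Total = 3,041,061,600 bytes = 3.04 GB.

3.04 GB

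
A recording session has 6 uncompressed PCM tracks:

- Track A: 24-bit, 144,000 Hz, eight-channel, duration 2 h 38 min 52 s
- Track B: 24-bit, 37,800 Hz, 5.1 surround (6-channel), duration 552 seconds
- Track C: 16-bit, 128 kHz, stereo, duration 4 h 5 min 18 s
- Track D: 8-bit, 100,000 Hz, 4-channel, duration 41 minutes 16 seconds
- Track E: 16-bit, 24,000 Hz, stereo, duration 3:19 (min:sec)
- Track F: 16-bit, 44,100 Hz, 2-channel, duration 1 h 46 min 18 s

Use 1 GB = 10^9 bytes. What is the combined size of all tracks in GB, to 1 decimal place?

Track A: 2 h 38 min 52 s = 9,532 s; 144,000 × 9,532 × 3 × 8 = 32,942,592,000 bytes.
Track B: 37,800 × 552 × 3 × 6 = 375,580,800 bytes.
Track C: 4 h 5 min 18 s = 14,718 s; 128,000 × 14,718 × 2 × 2 = 7,535,616,000 bytes.
Track D: 41 minutes 16 seconds = 2,476 s; 100,000 × 2,476 × 1 × 4 = 990,400,000 bytes.
Track E: 3:19 (min:sec) = 199 s; 24,000 × 199 × 2 × 2 = 19,104,000 bytes.
Track F: 1 h 46 min 18 s = 6,378 s; 44,100 × 6,378 × 2 × 2 = 1,125,079,200 bytes.
Total = 42,988,372,000 bytes = 43.0 GB.

43.0 GB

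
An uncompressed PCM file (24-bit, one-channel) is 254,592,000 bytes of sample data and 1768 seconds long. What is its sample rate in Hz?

48,000 Hz

Bytes = sample_rate × seconds × bytes_per_sample × channels.
sample_rate = 254,592,000 / (1,768 × 3 × 1) = 254,592,000 / 5,304 = 48,000 Hz.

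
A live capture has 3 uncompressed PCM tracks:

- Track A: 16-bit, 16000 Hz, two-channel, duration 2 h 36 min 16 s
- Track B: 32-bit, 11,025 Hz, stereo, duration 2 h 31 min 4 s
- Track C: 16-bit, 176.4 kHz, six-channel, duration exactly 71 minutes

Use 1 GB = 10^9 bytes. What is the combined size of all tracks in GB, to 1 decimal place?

10.4 GB

Track A: 2 h 36 min 16 s = 9,376 s; 16,000 × 9,376 × 2 × 2 = 600,064,000 bytes.
Track B: 2 h 31 min 4 s = 9,064 s; 11,025 × 9,064 × 4 × 2 = 799,444,800 bytes.
Track C: exactly 71 minutes = 4,260 s; 176,400 × 4,260 × 2 × 6 = 9,017,568,000 bytes.
Total = 10,417,076,800 bytes = 10.4 GB.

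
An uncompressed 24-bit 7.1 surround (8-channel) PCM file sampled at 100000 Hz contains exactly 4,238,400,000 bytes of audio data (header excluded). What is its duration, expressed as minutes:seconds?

Byte rate = 100,000 × 3 × 8 = 2,400,000 bytes/s.
Duration = 4,238,400,000 / 2,400,000 = 1,766 s.
1,766 s = 29:26.

29:26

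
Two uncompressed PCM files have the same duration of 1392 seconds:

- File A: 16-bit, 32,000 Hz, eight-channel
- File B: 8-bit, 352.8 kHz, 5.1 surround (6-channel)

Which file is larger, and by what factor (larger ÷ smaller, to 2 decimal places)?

File B, by a factor of 4.13

File A: 32,000 × 2 × 8 = 512,000 bytes/s.
File B: 352,800 × 1 × 6 = 2,116,800 bytes/s.
File B is larger; ratio = 2,946,585,600 / 712,704,000 = 4.13.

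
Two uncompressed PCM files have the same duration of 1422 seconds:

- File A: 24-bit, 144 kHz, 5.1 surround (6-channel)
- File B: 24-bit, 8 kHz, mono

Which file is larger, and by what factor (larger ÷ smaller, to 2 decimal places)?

File A, by a factor of 108.00

File A: 144,000 × 3 × 6 = 2,592,000 bytes/s.
File B: 8,000 × 3 × 1 = 24,000 bytes/s.
File A is larger; ratio = 3,685,824,000 / 34,128,000 = 108.00.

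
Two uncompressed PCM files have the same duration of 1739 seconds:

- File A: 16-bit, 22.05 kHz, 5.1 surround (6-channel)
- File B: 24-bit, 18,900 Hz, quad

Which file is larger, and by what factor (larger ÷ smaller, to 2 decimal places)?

File A: 22,050 × 2 × 6 = 264,600 bytes/s.
File B: 18,900 × 3 × 4 = 226,800 bytes/s.
File A is larger; ratio = 460,139,400 / 394,405,200 = 1.17.

File A, by a factor of 1.17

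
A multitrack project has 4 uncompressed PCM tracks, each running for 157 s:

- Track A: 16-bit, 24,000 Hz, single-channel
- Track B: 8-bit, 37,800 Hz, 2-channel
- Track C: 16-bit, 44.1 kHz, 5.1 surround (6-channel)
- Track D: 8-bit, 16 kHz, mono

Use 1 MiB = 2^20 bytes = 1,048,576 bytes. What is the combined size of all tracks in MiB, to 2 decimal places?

100.14 MiB

Track A: 24,000 × 157 × 2 × 1 = 7,536,000 bytes.
Track B: 37,800 × 157 × 1 × 2 = 11,869,200 bytes.
Track C: 44,100 × 157 × 2 × 6 = 83,084,400 bytes.
Track D: 16,000 × 157 × 1 × 1 = 2,512,000 bytes.
Total = 105,001,600 bytes = 100.14 MiB.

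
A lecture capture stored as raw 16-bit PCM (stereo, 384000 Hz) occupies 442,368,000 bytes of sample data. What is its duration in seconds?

288 seconds

Byte rate = 384,000 × 2 × 2 = 1,536,000 bytes/s.
Duration = 442,368,000 / 1,536,000 = 288 s.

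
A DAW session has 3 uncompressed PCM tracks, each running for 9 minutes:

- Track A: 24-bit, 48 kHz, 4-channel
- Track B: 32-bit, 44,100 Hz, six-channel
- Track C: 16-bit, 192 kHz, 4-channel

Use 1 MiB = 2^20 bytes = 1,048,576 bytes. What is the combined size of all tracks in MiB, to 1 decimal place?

9 minutes = 540 s.
Track A: 48,000 × 540 × 3 × 4 = 311,040,000 bytes.
Track B: 44,100 × 540 × 4 × 6 = 571,536,000 bytes.
Track C: 192,000 × 540 × 2 × 4 = 829,440,000 bytes.
Total = 1,712,016,000 bytes = 1632.7 MiB.

1632.7 MiB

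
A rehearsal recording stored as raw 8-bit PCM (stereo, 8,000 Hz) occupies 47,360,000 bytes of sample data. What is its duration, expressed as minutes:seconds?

Byte rate = 8,000 × 1 × 2 = 16,000 bytes/s.
Duration = 47,360,000 / 16,000 = 2,960 s.
2,960 s = 49:20.

49:20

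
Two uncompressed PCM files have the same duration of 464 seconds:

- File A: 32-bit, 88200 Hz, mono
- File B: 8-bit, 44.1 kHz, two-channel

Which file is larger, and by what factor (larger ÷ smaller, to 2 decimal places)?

File A, by a factor of 4.00

File A: 88,200 × 4 × 1 = 352,800 bytes/s.
File B: 44,100 × 1 × 2 = 88,200 bytes/s.
File A is larger; ratio = 163,699,200 / 40,924,800 = 4.00.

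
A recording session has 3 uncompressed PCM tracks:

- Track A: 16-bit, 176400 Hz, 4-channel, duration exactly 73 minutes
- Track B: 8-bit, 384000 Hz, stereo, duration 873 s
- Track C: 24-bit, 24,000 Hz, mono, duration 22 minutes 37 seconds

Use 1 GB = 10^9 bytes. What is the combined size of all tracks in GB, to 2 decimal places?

Track A: exactly 73 minutes = 4,380 s; 176,400 × 4,380 × 2 × 4 = 6,181,056,000 bytes.
Track B: 384,000 × 873 × 1 × 2 = 670,464,000 bytes.
Track C: 22 minutes 37 seconds = 1,357 s; 24,000 × 1,357 × 3 × 1 = 97,704,000 bytes.
Total = 6,949,224,000 bytes = 6.95 GB.

6.95 GB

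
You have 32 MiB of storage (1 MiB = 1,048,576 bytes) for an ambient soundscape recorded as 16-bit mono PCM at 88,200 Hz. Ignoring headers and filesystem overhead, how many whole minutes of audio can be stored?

3 minutes

Uncompressed byte rate = 88,200 × 2 × 1 = 176,400 bytes/s.
Capacity = 32 × 1,048,576 = 33,554,432 bytes.
33,554,432 / 176,400 ≈ 190.22 s → 3 minutes.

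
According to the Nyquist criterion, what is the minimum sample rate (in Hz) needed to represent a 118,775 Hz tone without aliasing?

Minimum sample rate = 2 × 118,775 Hz = 237,550 Hz.

237,550 Hz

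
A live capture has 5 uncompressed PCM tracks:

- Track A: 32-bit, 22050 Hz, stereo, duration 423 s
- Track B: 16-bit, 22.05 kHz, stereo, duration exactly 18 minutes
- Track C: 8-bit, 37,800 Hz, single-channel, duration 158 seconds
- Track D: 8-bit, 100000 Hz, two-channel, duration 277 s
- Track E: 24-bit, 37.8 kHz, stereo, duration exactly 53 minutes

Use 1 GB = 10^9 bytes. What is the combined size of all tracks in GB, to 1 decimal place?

1.0 GB

Track A: 22,050 × 423 × 4 × 2 = 74,617,200 bytes.
Track B: exactly 18 minutes = 1,080 s; 22,050 × 1,080 × 2 × 2 = 95,256,000 bytes.
Track C: 37,800 × 158 × 1 × 1 = 5,972,400 bytes.
Track D: 100,000 × 277 × 1 × 2 = 55,400,000 bytes.
Track E: exactly 53 minutes = 3,180 s; 37,800 × 3,180 × 3 × 2 = 721,224,000 bytes.
Total = 952,469,600 bytes = 1.0 GB.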